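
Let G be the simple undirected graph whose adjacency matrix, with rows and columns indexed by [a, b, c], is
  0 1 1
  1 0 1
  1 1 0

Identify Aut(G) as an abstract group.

All 3 vertices are pairwise adjacent: G = K_3. Every bijection on the vertex set is an automorphism of K_3; hence Aut(K_3) ≅ S_3, order 6.

the symmetric group on 3 letters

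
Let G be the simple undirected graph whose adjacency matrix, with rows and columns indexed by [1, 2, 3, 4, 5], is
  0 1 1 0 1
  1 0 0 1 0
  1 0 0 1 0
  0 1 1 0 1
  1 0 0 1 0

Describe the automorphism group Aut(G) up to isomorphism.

S_3 × S_2

The vertices split by degree into {1, 4} (degree 3) and {2, 3, 5} (degree 2); every edge runs between the two parts, so G is the complete bipartite graph K_{2,3}. Automorphisms preserve the bipartition setwise (since the parts differ in size) and act as S_3 × S_2 within it; |Aut| = 12.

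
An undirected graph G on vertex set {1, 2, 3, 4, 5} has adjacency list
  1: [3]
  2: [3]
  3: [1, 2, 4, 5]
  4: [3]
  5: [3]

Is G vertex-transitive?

Vertex 3 is the only vertex of degree 4, so every automorphism fixes it; G is not vertex-transitive.

No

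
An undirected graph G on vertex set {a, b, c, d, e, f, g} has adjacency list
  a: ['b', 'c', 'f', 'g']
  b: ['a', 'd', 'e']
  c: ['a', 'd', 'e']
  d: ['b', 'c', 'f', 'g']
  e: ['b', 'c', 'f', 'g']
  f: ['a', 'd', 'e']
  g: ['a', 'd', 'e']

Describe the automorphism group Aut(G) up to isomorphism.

The vertices split by degree into {a, d, e} (degree 4) and {b, c, f, g} (degree 3); every edge runs between the two parts, so G is the complete bipartite graph K_{3,4}. Automorphisms preserve the bipartition setwise (since the parts differ in size) and act as S_4 × S_3 within it; |Aut| = 144.

S_4 × S_3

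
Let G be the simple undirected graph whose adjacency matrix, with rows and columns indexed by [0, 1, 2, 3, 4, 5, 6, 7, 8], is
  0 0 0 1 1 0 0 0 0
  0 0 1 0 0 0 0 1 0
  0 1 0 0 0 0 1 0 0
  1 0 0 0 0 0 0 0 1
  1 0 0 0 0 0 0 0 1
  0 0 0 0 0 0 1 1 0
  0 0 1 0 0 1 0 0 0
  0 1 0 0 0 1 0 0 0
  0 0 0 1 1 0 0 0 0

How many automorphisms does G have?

80

G has two connected components, {1, 2, 5, 6, 7} and {0, 3, 4, 8}; each is 2-regular, so G = C_5 ⊔ C_4. The components are non-isomorphic (different sizes), so Aut(G) = Aut(C_5) × Aut(C_4) = D_5 × D_4 of order 10·8 = 80.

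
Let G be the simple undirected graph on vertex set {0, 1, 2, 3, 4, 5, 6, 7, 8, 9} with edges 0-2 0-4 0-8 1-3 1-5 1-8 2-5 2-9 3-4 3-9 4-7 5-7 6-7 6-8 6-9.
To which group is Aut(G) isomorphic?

the symmetric group S_5

G is 3-regular on 10 vertices with no triangles and no 4-cycles (girth 5): this is the Petersen graph. It is a classical fact that the Petersen graph has automorphism group S_5 (order 120), arising from its description as the Kneser graph K(5,2).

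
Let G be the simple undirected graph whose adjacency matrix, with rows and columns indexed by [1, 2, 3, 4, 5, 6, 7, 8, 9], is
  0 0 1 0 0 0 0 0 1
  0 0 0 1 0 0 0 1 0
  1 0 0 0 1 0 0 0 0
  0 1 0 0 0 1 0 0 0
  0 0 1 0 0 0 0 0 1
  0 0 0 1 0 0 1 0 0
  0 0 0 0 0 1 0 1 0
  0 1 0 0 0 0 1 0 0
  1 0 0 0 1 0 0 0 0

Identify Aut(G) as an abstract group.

D_5 × D_4

G has two connected components, {2, 4, 6, 7, 8} and {1, 3, 5, 9}; each is 2-regular, so G = C_5 ⊔ C_4. The components are non-isomorphic (different sizes), so Aut(G) = Aut(C_5) × Aut(C_4) = D_5 × D_4 of order 10·8 = 80.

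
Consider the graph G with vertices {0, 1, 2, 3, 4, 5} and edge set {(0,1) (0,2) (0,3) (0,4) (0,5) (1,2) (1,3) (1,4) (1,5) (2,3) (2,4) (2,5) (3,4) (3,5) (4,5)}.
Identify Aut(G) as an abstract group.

S_6

All 6 vertices are pairwise adjacent: G = K_6. Every bijection on the vertex set is an automorphism of K_6; hence Aut(K_6) ≅ S_6, order 720.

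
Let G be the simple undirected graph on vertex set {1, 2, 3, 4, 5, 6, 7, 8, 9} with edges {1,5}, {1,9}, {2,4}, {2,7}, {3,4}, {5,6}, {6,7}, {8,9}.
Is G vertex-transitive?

No

Automorphisms preserve degree, but G has vertices of degree 1 and vertices of degree 2; no automorphism maps one to the other, so G is not vertex-transitive.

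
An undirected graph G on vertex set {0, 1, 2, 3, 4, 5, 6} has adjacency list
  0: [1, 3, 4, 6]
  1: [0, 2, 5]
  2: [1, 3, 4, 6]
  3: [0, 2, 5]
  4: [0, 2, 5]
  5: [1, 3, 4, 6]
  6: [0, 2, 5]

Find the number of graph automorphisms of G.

144

The vertices split by degree into {0, 2, 5} (degree 4) and {1, 3, 4, 6} (degree 3); every edge runs between the two parts, so G is the complete bipartite graph K_{3,4}. The parts have unequal sizes, so no automorphism swaps them; each part is permuted independently, giving S_3 × S_4 of order 3!·4! = 144.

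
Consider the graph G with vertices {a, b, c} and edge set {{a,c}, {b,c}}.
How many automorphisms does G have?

2

The degree sequence is [1, 1, 2]; the two degree-1 vertices a and b are the ends of a path, so G = P_3. The only nontrivial automorphism of a path is the end-to-end reflection, so Aut(G) ≅ Z_2.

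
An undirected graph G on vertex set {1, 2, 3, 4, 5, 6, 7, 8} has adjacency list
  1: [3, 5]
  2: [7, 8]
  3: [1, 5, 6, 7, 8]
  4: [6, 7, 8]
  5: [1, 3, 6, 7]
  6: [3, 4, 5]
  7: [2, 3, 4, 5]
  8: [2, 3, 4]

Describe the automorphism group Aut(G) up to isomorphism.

the trivial group

The degree sequence is [2, 2, 5, 3, 4, 3, 4, 3]. Checking the degree-preserving permutations of the vertex set shows that none except the identity preserves every edge, so Aut(G) is trivial.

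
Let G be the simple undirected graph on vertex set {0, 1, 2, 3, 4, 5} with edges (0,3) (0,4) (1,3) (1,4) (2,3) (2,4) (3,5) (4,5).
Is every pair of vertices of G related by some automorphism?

No

Automorphisms preserve degree, but G has vertices of degree 2 and vertices of degree 4; no automorphism maps one to the other, so G is not vertex-transitive.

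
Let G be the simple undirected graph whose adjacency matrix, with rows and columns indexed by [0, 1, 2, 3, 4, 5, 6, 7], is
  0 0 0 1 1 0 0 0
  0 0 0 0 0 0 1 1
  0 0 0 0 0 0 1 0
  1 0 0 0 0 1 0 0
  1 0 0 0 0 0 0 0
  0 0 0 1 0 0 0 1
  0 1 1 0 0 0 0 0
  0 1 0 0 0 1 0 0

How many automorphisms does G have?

The degree sequence is [2, 2, 1, 2, 1, 2, 2, 2]; the two degree-1 vertices 2 and 4 are the ends of a path, so G = P_8. A path has exactly one nontrivial symmetry — reversal — giving Aut(G) of order 2.

2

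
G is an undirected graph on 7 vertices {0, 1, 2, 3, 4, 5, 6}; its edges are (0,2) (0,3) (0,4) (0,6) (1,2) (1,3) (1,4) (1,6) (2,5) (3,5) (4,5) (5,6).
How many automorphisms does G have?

The vertices split by degree into {0, 1, 5} (degree 4) and {2, 3, 4, 6} (degree 3); every edge runs between the two parts, so G is the complete bipartite graph K_{3,4}. The parts have unequal sizes, so no automorphism swaps them; each part is permuted independently, giving S_4 × S_3 of order 4!·3! = 144.

144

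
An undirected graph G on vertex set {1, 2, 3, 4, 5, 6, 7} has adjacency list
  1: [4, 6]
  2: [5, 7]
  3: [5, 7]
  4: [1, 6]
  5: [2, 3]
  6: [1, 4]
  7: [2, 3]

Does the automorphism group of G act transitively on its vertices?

G has two connected components, {2, 3, 5, 7} and {1, 4, 6}; each is 2-regular, so G = C_4 ⊔ C_3. The orbit of 1 under Aut(G) is {1, 4, 6}, which does not contain 2, so G is not vertex-transitive.

No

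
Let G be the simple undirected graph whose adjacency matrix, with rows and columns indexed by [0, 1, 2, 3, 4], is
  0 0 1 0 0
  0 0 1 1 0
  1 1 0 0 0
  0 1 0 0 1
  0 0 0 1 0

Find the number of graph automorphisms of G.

2

The degree sequence is [1, 2, 2, 2, 1]; the two degree-1 vertices 0 and 4 are the ends of a path, so G = P_5. A path has exactly one nontrivial symmetry — reversal — giving Aut(G) of order 2.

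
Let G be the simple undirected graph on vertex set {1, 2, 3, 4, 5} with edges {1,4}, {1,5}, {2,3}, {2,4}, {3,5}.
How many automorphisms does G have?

10

G is 2-regular and connected on 5 vertices, i.e. the cycle C_5. The automorphisms of the 5-cycle are exactly the symmetries of a regular 5-gon: the dihedral group D_5, |D_5| = 10.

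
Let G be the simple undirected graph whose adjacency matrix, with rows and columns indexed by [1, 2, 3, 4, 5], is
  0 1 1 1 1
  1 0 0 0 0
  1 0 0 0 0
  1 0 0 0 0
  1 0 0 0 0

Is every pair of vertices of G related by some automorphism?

No

Vertex 1 is the only vertex of degree 4, so every automorphism fixes it; G is not vertex-transitive.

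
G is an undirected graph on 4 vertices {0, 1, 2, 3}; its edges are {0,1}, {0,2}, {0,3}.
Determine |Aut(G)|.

Vertex 0 has degree 3 and every other vertex has degree 1, so G is the star K_{1,3} with centre 0. Any automorphism fixes the centre and permutes the 3 leaves freely, so Aut(G) ≅ S_3 of order 3! = 6.

6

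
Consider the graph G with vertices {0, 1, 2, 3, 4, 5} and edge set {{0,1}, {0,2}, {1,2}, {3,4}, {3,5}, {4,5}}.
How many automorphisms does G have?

G has two connected components, {0, 1, 2} and {3, 4, 5}; each is 2-regular, so G = C_3 ⊔ C_3. With two isomorphic components, Aut(G) = Aut(C_3) ≀ S_2 = (D_3 × D_3) ⋊ Z_2: permute each cycle by D_3, then optionally swap the two cycles. Order 2·(2·3)² = 72.

72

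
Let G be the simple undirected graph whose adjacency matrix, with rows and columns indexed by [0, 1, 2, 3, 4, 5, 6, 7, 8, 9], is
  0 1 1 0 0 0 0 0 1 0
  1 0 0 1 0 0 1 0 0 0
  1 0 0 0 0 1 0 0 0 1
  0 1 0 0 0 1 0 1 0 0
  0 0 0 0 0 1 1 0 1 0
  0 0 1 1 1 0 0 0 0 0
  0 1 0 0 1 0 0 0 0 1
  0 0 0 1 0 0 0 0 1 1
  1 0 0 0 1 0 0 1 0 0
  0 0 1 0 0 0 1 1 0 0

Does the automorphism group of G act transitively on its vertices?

G is 3-regular on 10 vertices with no triangles and no 4-cycles (girth 5): this is the Petersen graph. Viewing the Petersen graph as the Kneser graph K(5,2) — vertices are 2-subsets of {1,…,5}, edges join disjoint pairs — its automorphisms are exactly the permutations of the 5-element set, so Aut ≅ S_5 of order 120. This group acts transitively on the 10 vertices.

Yes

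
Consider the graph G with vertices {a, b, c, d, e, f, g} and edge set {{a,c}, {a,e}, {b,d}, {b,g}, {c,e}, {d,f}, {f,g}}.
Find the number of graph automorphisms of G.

G has two connected components, {b, d, f, g} and {a, c, e}; each is 2-regular, so G = C_4 ⊔ C_3. No automorphism exchanges components of different sizes, hence Aut(G) is the direct product D_4 × D_3, order 48.

48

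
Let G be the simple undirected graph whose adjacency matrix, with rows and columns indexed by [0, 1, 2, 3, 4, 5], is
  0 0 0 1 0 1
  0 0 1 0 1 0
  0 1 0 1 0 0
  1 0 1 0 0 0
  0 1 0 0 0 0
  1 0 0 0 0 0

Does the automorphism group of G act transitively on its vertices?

Automorphisms preserve degree, but G has vertices of degree 1 and vertices of degree 2; no automorphism maps one to the other, so G is not vertex-transitive.

No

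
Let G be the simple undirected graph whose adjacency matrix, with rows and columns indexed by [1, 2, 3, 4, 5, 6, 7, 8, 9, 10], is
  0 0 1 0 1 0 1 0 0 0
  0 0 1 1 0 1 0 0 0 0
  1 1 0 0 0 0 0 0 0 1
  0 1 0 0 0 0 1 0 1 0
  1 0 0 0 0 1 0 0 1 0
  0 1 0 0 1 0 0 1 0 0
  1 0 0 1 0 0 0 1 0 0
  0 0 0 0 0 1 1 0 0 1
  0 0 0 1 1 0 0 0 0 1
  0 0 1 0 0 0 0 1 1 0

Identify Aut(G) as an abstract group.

G is 3-regular on 10 vertices with no triangles and no 4-cycles (girth 5): this is the Petersen graph. It is a classical fact that the Petersen graph has automorphism group S_5 (order 120), arising from its description as the Kneser graph K(5,2).

the symmetric group S_5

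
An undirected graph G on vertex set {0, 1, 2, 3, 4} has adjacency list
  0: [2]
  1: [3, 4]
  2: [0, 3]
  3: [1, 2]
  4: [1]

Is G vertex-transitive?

No

Automorphisms preserve degree, but G has vertices of degree 1 and vertices of degree 2; no automorphism maps one to the other, so G is not vertex-transitive.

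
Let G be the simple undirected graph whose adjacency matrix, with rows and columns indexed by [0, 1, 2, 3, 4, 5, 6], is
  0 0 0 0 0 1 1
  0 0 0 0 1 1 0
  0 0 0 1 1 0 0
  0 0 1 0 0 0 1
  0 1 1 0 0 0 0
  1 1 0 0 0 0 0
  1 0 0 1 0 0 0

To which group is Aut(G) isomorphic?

Every vertex has degree 2 and the graph is connected, so G is the 7-cycle C_7. The automorphisms of the 7-cycle are exactly the symmetries of a regular 7-gon: the dihedral group D_7, |D_7| = 14.

the dihedral group of order 14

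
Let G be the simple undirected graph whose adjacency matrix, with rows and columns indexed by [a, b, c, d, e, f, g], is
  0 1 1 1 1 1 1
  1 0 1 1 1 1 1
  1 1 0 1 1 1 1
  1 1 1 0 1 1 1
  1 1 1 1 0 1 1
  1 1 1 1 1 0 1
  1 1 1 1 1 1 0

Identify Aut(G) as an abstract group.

All 7 vertices are pairwise adjacent: G = K_7. Every bijection on the vertex set is an automorphism of K_7; hence Aut(K_7) ≅ S_7, order 5040.

S_7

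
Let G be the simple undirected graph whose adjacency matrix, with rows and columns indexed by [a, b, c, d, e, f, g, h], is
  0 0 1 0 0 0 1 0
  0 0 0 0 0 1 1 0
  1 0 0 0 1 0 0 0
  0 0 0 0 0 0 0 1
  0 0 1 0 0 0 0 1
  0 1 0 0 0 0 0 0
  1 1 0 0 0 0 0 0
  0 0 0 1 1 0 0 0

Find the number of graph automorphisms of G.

2

The degree sequence is [2, 2, 2, 1, 2, 1, 2, 2]; the two degree-1 vertices d and f are the ends of a path, so G = P_8. The only nontrivial automorphism of a path is the end-to-end reflection, so Aut(G) ≅ Z_2.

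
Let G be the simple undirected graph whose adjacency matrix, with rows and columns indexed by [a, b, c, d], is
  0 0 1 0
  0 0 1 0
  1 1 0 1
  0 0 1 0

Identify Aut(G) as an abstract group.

Vertex c has degree 3 and every other vertex has degree 1, so G is the star K_{1,3} with centre c. The 3 leaves are pairwise interchangeable while the centre is fixed, giving Aut(G) = S_3.

the symmetric group on 3 letters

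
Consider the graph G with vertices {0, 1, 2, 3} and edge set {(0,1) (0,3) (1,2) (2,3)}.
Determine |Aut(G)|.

8

G is 2-regular and bipartite with parts {1, 3} and {0, 2} (each part is independent and every cross-pair is an edge), so G = K_{2,2}. Each part can be permuted independently (S_2 × S_2) and the two equal-size parts can also be swapped, giving (S_2 × S_2) ⋊ Z_2 of order 2·(2!)² = 8.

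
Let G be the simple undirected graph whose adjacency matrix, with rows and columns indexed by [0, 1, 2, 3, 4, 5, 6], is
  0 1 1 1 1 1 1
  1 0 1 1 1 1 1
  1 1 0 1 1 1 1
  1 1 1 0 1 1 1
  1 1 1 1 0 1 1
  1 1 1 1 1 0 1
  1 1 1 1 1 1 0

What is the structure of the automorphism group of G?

the symmetric group on 7 letters

All 7 vertices are pairwise adjacent: G = K_7. Every bijection on the vertex set is an automorphism of K_7; hence Aut(K_7) ≅ S_7, order 5040.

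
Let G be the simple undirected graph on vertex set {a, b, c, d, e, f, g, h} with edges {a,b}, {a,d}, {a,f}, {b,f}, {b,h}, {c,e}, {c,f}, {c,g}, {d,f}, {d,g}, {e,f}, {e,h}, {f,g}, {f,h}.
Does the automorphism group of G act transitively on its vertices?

Vertex f is the only vertex of degree 7, so every automorphism fixes it; G is not vertex-transitive.

No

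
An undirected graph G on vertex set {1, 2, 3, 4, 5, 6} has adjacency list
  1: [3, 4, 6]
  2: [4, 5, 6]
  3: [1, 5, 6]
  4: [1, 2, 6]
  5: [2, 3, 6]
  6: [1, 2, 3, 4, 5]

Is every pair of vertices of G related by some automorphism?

No

Vertex 6 is the only vertex of degree 5, so every automorphism fixes it; G is not vertex-transitive.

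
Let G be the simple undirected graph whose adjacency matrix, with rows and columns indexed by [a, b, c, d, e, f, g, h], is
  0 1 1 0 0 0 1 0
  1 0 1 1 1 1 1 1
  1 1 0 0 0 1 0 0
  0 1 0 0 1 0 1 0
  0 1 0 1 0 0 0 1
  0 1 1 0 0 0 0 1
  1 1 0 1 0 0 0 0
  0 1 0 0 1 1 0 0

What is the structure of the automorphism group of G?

the dihedral group of order 14

Vertex b is the unique vertex of degree 7; the remaining 7 vertices each have degree 3 and induce a cycle, so G is the wheel on 8 vertices with hub b. Every automorphism fixes the hub and acts on the rim 7-cycle, so Aut(G) ≅ Aut(C_7) = D_7 of order 14.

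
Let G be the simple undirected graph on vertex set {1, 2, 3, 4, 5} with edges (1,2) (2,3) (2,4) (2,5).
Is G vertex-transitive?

No

Vertex 2 is the only vertex of degree 4, so every automorphism fixes it; G is not vertex-transitive.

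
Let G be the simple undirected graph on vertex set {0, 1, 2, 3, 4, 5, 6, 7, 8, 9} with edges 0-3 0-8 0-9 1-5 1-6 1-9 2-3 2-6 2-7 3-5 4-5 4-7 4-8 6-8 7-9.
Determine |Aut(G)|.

G is 3-regular on 10 vertices with no triangles and no 4-cycles (girth 5): this is the Petersen graph. It is a classical fact that the Petersen graph has automorphism group S_5 (order 120), arising from its description as the Kneser graph K(5,2).

120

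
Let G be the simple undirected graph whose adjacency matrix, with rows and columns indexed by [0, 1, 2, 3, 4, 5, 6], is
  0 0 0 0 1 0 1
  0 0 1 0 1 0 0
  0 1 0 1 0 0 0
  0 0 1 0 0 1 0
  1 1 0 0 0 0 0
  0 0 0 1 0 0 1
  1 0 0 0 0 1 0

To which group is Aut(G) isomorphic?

G is 2-regular and connected on 7 vertices, i.e. the cycle C_7. The automorphisms of the 7-cycle are exactly the symmetries of a regular 7-gon: the dihedral group D_7, |D_7| = 14.

the dihedral group of order 14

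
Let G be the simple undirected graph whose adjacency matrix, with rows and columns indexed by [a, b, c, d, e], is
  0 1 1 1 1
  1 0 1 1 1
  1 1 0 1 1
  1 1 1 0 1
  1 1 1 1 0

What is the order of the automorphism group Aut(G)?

Every vertex has degree 4, so G is the complete graph K_5. Every bijection on the vertex set is an automorphism of K_5; hence Aut(K_5) ≅ S_5, order 120.

120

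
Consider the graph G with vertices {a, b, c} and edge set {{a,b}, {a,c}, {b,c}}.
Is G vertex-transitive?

Yes

Every vertex has degree 2, so G is the complete graph K_3. Every bijection on the vertex set is an automorphism of K_3; hence Aut(K_3) ≅ S_3, order 6. This group acts transitively on the 3 vertices.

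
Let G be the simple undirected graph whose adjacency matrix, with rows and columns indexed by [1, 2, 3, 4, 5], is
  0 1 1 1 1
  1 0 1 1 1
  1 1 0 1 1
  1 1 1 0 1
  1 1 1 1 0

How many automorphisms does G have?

All 5 vertices are pairwise adjacent: G = K_5. Every bijection on the vertex set is an automorphism of K_5; hence Aut(K_5) ≅ S_5, order 120.

120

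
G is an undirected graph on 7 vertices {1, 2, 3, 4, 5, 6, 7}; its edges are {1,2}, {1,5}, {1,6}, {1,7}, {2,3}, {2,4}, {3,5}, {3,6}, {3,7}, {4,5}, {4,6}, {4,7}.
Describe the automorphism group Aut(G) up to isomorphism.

S_3 × S_4

The vertices split by degree into {1, 3, 4} (degree 4) and {2, 5, 6, 7} (degree 3); every edge runs between the two parts, so G is the complete bipartite graph K_{3,4}. Automorphisms preserve the bipartition setwise (since the parts differ in size) and act as S_3 × S_4 within it; |Aut| = 144.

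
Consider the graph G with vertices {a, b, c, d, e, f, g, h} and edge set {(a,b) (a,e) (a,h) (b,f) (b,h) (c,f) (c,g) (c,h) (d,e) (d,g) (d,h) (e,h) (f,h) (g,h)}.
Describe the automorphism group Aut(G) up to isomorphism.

Vertex h is the unique vertex of degree 7; the remaining 7 vertices each have degree 3 and induce a cycle, so G is the wheel on 8 vertices with hub h. Every automorphism fixes the hub and acts on the rim 7-cycle, so Aut(G) ≅ Aut(C_7) = D_7 of order 14.

D_7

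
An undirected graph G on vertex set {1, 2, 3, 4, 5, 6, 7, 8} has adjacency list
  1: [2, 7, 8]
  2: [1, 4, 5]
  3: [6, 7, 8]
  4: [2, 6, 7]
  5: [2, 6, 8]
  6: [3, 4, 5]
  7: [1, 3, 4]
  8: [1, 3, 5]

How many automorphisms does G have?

48

G is 3-regular and bipartite on 2^3 = 8 vertices with girth 4; it is the hypercube graph Q_3. The symmetry group of the 3-cube is the hyperoctahedral group B_3 = Z_2 ≀ S_3, of order 2^3·3! = 48.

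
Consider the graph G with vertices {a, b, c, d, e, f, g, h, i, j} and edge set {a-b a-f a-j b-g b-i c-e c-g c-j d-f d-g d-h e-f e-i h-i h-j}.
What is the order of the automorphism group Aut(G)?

120

G is 3-regular on 10 vertices with no triangles and no 4-cycles (girth 5): this is the Petersen graph. It is a classical fact that the Petersen graph has automorphism group S_5 (order 120), arising from its description as the Kneser graph K(5,2).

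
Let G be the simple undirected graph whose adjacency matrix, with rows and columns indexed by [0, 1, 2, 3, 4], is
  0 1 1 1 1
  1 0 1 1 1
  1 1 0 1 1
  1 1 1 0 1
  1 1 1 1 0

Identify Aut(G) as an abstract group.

S_5

All 5 vertices are pairwise adjacent: G = K_5. Any permutation of the 5 vertices preserves K_5, so Aut(K_5) = S_5 of order 5! = 120.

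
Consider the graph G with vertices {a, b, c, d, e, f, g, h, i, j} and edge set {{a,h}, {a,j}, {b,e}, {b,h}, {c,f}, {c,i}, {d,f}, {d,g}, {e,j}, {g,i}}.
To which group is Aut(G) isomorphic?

G has two connected components, {c, d, f, g, i} and {a, b, e, h, j}; each is 2-regular, so G = C_5 ⊔ C_5. Aut of a disjoint union of two copies of C_5 is the wreath product D_5 ≀ Z_2, of order 2·10² = 200.

D_5 ≀ Z_2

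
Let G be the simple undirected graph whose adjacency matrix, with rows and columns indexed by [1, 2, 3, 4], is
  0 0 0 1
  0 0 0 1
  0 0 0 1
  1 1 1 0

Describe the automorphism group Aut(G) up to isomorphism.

Vertex 4 has degree 3 and every other vertex has degree 1, so G is the star K_{1,3} with centre 4. Any automorphism fixes the centre and permutes the 3 leaves freely, so Aut(G) ≅ S_3 of order 3! = 6.

S_3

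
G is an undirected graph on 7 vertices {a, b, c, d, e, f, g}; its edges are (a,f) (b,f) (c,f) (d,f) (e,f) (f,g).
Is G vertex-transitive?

Vertex f is the only vertex of degree 6, so every automorphism fixes it; G is not vertex-transitive.

No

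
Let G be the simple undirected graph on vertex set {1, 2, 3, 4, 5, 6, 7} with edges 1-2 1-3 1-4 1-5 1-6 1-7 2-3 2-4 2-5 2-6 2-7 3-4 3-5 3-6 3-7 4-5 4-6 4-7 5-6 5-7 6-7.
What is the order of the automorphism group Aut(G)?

Every vertex has degree 6, so G is the complete graph K_7. Any permutation of the 7 vertices preserves K_7, so Aut(K_7) = S_7 of order 7! = 5040.

5040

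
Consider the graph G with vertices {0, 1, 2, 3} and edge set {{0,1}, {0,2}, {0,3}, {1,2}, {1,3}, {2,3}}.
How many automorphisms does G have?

24

All 4 vertices are pairwise adjacent: G = K_4. Any permutation of the 4 vertices preserves K_4, so Aut(K_4) = S_4 of order 4! = 24.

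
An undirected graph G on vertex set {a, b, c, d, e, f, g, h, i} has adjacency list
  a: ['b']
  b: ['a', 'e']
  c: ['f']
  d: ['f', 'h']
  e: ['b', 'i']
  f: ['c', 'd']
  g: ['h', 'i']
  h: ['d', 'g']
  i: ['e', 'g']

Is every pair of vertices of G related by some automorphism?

Automorphisms preserve degree, but G has vertices of degree 1 and vertices of degree 2; no automorphism maps one to the other, so G is not vertex-transitive.

No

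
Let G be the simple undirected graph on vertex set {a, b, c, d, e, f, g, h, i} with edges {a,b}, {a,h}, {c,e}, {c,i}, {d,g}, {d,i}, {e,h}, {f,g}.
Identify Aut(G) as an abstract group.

the cyclic group of order 2

The degree sequence is [2, 1, 2, 2, 2, 1, 2, 2, 2]; the two degree-1 vertices b and f are the ends of a path, so G = P_9. A path has exactly one nontrivial symmetry — reversal — giving Aut(G) of order 2.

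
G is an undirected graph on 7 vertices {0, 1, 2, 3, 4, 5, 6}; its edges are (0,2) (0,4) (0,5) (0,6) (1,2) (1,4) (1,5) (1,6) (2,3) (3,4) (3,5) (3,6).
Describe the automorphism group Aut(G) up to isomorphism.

S_3 × S_4

The vertices split by degree into {0, 1, 3} (degree 4) and {2, 4, 5, 6} (degree 3); every edge runs between the two parts, so G is the complete bipartite graph K_{3,4}. The parts have unequal sizes, so no automorphism swaps them; each part is permuted independently, giving S_3 × S_4 of order 3!·4! = 144.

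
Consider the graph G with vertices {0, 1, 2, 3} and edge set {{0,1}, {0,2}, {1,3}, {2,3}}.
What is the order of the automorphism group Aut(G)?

G is 2-regular and bipartite on 2^2 = 4 vertices with girth 4; it is the hypercube graph Q_2. Aut(Q_2) consists of the signed permutations of the 2 coordinate axes: 2! permutations times 2^2 sign flips, so |Aut| = 2^2·2! = 8.

8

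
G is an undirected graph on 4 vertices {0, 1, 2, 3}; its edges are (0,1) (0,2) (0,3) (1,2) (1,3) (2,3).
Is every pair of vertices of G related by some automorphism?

Every vertex has degree 3, so G is the complete graph K_4. Any permutation of the 4 vertices preserves K_4, so Aut(K_4) = S_4 of order 4! = 24. Under this action every vertex can be carried to every other, so G is vertex-transitive.

Yes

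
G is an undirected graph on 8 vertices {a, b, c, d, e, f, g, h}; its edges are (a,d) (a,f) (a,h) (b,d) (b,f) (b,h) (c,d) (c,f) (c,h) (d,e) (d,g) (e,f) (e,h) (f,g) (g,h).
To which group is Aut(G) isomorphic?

S_5 × S_3

The vertices split by degree into {d, f, h} (degree 5) and {a, b, c, e, g} (degree 3); every edge runs between the two parts, so G is the complete bipartite graph K_{3,5}. The parts have unequal sizes, so no automorphism swaps them; each part is permuted independently, giving S_5 × S_3 of order 5!·3! = 720.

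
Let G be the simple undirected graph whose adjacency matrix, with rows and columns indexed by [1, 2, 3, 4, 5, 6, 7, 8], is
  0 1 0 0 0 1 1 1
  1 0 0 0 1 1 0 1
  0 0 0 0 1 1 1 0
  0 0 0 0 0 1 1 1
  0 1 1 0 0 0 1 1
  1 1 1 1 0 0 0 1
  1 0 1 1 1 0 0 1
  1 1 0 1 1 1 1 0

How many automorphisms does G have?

The degree sequence is [4, 4, 3, 3, 4, 5, 5, 6]. Checking the degree-preserving permutations of the vertex set shows that none except the identity preserves every edge, so Aut(G) is trivial.

1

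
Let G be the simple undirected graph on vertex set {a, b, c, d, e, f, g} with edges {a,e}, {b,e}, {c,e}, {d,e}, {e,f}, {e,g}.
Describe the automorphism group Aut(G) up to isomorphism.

S_6

Vertex e has degree 6 and every other vertex has degree 1, so G is the star K_{1,6} with centre e. Any automorphism fixes the centre and permutes the 6 leaves freely, so Aut(G) ≅ S_6 of order 6! = 720.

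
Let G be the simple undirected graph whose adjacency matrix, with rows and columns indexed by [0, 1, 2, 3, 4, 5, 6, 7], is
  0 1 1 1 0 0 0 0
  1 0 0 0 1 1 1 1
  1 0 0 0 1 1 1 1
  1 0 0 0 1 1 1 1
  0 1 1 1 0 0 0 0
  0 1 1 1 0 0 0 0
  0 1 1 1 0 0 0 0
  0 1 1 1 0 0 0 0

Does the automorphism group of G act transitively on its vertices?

No

Automorphisms preserve degree, but G has vertices of degree 3 and vertices of degree 5; no automorphism maps one to the other, so G is not vertex-transitive.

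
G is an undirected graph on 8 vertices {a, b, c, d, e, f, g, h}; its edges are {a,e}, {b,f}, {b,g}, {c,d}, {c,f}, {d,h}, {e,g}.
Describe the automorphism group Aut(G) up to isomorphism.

C_2

The degree sequence is [1, 2, 2, 2, 2, 2, 2, 1]; the two degree-1 vertices a and h are the ends of a path, so G = P_8. The only nontrivial automorphism of a path is the end-to-end reflection, so Aut(G) ≅ Z_2.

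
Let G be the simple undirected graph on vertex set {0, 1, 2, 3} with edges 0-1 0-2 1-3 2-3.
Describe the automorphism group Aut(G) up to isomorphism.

the dihedral group of order 8

G is 2-regular and bipartite on 2^2 = 4 vertices with girth 4; it is the hypercube graph Q_2. The symmetry group of the 2-cube is the hyperoctahedral group B_2 = Z_2 ≀ S_2, of order 2^2·2! = 8.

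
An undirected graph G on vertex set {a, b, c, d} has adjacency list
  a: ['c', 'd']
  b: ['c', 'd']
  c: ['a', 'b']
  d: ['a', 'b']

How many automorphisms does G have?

8

G is 2-regular and bipartite on 2^2 = 4 vertices with girth 4; it is the hypercube graph Q_2. Aut(Q_2) consists of the signed permutations of the 2 coordinate axes: 2! permutations times 2^2 sign flips, so |Aut| = 2^2·2! = 8.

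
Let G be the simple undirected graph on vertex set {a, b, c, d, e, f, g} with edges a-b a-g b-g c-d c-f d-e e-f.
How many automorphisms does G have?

G has two connected components, {c, d, e, f} and {a, b, g}; each is 2-regular, so G = C_4 ⊔ C_3. No automorphism exchanges components of different sizes, hence Aut(G) is the direct product D_3 × D_4, order 48.

48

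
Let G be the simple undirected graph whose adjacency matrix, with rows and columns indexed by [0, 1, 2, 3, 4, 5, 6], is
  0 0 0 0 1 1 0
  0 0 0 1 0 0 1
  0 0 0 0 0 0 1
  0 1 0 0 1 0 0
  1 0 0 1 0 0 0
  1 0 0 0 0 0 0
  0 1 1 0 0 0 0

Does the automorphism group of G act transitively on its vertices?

No

Automorphisms preserve degree, but G has vertices of degree 1 and vertices of degree 2; no automorphism maps one to the other, so G is not vertex-transitive.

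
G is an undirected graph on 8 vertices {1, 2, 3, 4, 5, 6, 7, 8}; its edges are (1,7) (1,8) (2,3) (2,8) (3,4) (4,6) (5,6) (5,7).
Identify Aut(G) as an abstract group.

G is 2-regular and connected on 8 vertices, i.e. the cycle C_8. C_8 has 8 rotations and 8 reflections, so Aut(C_8) ≅ D_8 of order 16.

D_8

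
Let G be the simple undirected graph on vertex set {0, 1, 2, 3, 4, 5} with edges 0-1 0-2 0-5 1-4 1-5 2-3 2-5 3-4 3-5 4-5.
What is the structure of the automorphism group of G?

the dihedral group of order 10

Vertex 5 is the unique vertex of degree 5; the remaining 5 vertices each have degree 3 and induce a cycle, so G is the wheel on 6 vertices with hub 5. Every automorphism fixes the hub and acts on the rim 5-cycle, so Aut(G) ≅ Aut(C_5) = D_5 of order 10.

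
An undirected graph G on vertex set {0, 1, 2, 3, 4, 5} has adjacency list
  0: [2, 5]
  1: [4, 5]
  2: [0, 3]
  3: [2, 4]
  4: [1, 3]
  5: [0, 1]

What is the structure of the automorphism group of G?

D_6

G is 2-regular and connected on 6 vertices, i.e. the cycle C_6. C_6 has 6 rotations and 6 reflections, so Aut(C_6) ≅ D_6 of order 12.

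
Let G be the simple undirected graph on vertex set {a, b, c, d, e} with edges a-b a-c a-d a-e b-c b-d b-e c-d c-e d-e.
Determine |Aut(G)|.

120

All 5 vertices are pairwise adjacent: G = K_5. Any permutation of the 5 vertices preserves K_5, so Aut(K_5) = S_5 of order 5! = 120.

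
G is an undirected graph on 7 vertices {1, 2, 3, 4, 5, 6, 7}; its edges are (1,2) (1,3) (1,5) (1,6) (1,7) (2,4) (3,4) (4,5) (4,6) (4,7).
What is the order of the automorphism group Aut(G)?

240

The vertices split by degree into {1, 4} (degree 5) and {2, 3, 5, 6, 7} (degree 2); every edge runs between the two parts, so G is the complete bipartite graph K_{2,5}. The parts have unequal sizes, so no automorphism swaps them; each part is permuted independently, giving S_5 × S_2 of order 5!·2! = 240.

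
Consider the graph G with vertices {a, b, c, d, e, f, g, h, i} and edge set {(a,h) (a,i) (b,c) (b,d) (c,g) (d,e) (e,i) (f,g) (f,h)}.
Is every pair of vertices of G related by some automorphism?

Yes

Every vertex has degree 2 and the graph is connected, so G is the 9-cycle C_9. C_9 has 9 rotations and 9 reflections, so Aut(C_9) ≅ D_9 of order 18. This group acts transitively on the 9 vertices.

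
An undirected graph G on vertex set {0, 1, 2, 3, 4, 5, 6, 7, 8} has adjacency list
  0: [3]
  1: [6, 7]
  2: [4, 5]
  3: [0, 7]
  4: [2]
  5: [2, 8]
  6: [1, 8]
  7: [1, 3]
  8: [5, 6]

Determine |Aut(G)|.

2

The degree sequence is [1, 2, 2, 2, 1, 2, 2, 2, 2]; the two degree-1 vertices 0 and 4 are the ends of a path, so G = P_9. A path has exactly one nontrivial symmetry — reversal — giving Aut(G) of order 2.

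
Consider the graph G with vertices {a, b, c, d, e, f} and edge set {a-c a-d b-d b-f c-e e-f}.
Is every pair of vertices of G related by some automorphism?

Every vertex has degree 2 and the graph is connected, so G is the 6-cycle C_6. C_6 has 6 rotations and 6 reflections, so Aut(C_6) ≅ D_6 of order 12. This group acts transitively on the 6 vertices.

Yes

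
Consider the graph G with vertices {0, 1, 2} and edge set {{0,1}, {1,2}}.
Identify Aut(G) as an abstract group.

The degree sequence is [1, 2, 1]; the two degree-1 vertices 0 and 2 are the ends of a path, so G = P_3. The only nontrivial automorphism of a path is the end-to-end reflection, so Aut(G) ≅ Z_2.

Z_2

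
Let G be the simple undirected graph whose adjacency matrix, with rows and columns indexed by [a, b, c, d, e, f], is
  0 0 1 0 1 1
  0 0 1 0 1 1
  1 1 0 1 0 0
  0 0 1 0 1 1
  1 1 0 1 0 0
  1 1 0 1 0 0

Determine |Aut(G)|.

72

G is 3-regular and bipartite with parts {a, b, d} and {c, e, f} (each part is independent and every cross-pair is an edge), so G = K_{3,3}. Each part can be permuted independently (S_3 × S_3) and the two equal-size parts can also be swapped, giving (S_3 × S_3) ⋊ Z_2 of order 2·(3!)² = 72.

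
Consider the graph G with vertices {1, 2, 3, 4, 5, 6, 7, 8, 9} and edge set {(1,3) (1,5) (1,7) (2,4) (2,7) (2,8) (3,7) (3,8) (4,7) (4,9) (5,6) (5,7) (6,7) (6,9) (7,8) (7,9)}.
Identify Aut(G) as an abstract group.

Vertex 7 is the unique vertex of degree 8; the remaining 8 vertices each have degree 3 and induce a cycle, so G is the wheel on 9 vertices with hub 7. Every automorphism fixes the hub and acts on the rim 8-cycle, so Aut(G) ≅ Aut(C_8) = D_8 of order 16.

D_8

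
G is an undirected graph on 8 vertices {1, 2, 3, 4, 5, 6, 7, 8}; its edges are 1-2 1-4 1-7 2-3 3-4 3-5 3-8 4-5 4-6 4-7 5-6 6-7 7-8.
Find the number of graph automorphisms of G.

The degree sequence is [3, 2, 4, 5, 3, 3, 4, 2]. Checking the degree-preserving permutations of the vertex set shows that none except the identity preserves every edge, so Aut(G) is trivial.

1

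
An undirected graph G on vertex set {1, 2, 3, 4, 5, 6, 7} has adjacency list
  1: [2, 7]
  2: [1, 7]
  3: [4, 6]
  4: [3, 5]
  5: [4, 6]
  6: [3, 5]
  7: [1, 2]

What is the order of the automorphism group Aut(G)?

48

G has two connected components, {3, 4, 5, 6} and {1, 2, 7}; each is 2-regular, so G = C_4 ⊔ C_3. No automorphism exchanges components of different sizes, hence Aut(G) is the direct product D_4 × D_3, order 48.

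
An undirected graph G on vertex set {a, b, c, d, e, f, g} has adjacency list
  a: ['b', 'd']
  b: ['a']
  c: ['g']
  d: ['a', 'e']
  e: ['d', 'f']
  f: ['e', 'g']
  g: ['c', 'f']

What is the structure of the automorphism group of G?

C_2

The degree sequence is [2, 1, 1, 2, 2, 2, 2]; the two degree-1 vertices b and c are the ends of a path, so G = P_7. A path has exactly one nontrivial symmetry — reversal — giving Aut(G) of order 2.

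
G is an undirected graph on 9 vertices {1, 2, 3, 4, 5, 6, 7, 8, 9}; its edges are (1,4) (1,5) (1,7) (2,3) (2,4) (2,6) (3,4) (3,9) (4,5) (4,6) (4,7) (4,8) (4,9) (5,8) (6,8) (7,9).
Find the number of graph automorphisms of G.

Vertex 4 is the unique vertex of degree 8; the remaining 8 vertices each have degree 3 and induce a cycle, so G is the wheel on 9 vertices with hub 4. Every automorphism fixes the hub and acts on the rim 8-cycle, so Aut(G) ≅ Aut(C_8) = D_8 of order 16.

16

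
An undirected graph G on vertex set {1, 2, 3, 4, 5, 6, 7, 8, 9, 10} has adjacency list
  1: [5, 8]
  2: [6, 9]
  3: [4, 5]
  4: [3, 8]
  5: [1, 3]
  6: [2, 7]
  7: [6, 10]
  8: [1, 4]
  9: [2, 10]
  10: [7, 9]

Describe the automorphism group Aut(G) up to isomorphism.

G has two connected components, {2, 6, 7, 9, 10} and {1, 3, 4, 5, 8}; each is 2-regular, so G = C_5 ⊔ C_5. With two isomorphic components, Aut(G) = Aut(C_5) ≀ S_2 = (D_5 × D_5) ⋊ Z_2: permute each cycle by D_5, then optionally swap the two cycles. Order 2·(2·5)² = 200.

(D_5 × D_5) ⋊ Z_2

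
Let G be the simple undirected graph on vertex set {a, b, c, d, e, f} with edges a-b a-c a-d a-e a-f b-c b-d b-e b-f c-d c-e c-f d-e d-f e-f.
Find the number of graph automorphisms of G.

720

Every vertex has degree 5, so G is the complete graph K_6. Any permutation of the 6 vertices preserves K_6, so Aut(K_6) = S_6 of order 6! = 720.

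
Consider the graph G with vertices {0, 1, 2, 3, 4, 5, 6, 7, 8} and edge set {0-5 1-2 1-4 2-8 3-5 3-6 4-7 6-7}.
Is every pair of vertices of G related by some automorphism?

No

Automorphisms preserve degree, but G has vertices of degree 1 and vertices of degree 2; no automorphism maps one to the other, so G is not vertex-transitive.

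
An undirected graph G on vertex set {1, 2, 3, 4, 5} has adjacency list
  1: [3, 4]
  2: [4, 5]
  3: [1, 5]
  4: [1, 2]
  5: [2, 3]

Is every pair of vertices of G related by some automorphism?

Yes

Every vertex has degree 2 and the graph is connected, so G is the 5-cycle C_5. The automorphisms of the 5-cycle are exactly the symmetries of a regular 5-gon: the dihedral group D_5, |D_5| = 10. This group acts transitively on the 5 vertices.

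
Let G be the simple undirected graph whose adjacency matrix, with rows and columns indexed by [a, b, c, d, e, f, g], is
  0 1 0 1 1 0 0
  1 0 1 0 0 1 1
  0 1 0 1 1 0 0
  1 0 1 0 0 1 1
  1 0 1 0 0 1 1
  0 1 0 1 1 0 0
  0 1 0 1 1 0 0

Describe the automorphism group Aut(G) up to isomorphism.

The vertices split by degree into {b, d, e} (degree 4) and {a, c, f, g} (degree 3); every edge runs between the two parts, so G is the complete bipartite graph K_{3,4}. Automorphisms preserve the bipartition setwise (since the parts differ in size) and act as S_3 × S_4 within it; |Aut| = 144.

S_3 × S_4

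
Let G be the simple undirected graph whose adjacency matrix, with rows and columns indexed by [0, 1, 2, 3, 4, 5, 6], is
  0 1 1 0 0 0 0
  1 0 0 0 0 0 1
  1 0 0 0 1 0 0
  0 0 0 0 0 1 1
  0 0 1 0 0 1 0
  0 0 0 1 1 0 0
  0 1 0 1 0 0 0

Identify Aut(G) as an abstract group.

the dihedral group of order 14

Every vertex has degree 2 and the graph is connected, so G is the 7-cycle C_7. The automorphisms of the 7-cycle are exactly the symmetries of a regular 7-gon: the dihedral group D_7, |D_7| = 14.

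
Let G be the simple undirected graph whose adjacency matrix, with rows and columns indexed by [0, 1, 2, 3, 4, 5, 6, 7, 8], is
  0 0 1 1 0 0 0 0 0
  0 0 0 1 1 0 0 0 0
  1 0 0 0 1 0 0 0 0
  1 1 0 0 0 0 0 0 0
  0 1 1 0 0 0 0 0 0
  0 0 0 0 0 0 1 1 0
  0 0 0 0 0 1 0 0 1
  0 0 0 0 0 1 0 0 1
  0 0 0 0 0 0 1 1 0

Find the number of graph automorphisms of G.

G has two connected components, {0, 1, 2, 3, 4} and {5, 6, 7, 8}; each is 2-regular, so G = C_5 ⊔ C_4. The components are non-isomorphic (different sizes), so Aut(G) = Aut(C_5) × Aut(C_4) = D_5 × D_4 of order 10·8 = 80.

80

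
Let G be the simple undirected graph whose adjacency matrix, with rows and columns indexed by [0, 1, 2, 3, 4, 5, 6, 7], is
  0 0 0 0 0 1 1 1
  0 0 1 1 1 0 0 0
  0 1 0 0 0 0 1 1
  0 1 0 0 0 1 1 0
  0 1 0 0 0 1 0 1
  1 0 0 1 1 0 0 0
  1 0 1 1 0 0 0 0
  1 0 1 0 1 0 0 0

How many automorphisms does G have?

G is 3-regular and bipartite on 2^3 = 8 vertices with girth 4; it is the hypercube graph Q_3. The symmetry group of the 3-cube is the hyperoctahedral group B_3 = Z_2 ≀ S_3, of order 2^3·3! = 48.

48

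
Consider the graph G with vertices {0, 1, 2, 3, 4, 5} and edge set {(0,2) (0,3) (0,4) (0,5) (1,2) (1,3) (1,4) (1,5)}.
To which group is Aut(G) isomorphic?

S_4 × S_2

The vertices split by degree into {0, 1} (degree 4) and {2, 3, 4, 5} (degree 2); every edge runs between the two parts, so G is the complete bipartite graph K_{2,4}. Automorphisms preserve the bipartition setwise (since the parts differ in size) and act as S_4 × S_2 within it; |Aut| = 48.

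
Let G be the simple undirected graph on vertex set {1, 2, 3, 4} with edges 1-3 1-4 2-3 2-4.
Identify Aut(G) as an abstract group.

Every vertex has degree 2 and the graph is connected, so G is the 4-cycle C_4. The automorphisms of the 4-cycle are exactly the symmetries of a regular 4-gon: the dihedral group D_4, |D_4| = 8.

the dihedral group of order 8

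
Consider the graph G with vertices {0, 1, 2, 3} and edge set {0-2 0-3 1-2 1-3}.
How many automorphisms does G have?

Every vertex has degree 2 and the graph is connected, so G is the 4-cycle C_4. The automorphisms of the 4-cycle are exactly the symmetries of a regular 4-gon: the dihedral group D_4, |D_4| = 8.

8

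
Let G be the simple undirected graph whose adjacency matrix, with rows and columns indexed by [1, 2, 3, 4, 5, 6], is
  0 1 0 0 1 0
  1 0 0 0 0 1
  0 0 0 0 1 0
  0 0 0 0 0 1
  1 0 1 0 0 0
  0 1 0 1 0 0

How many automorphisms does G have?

The degree sequence is [2, 2, 1, 1, 2, 2]; the two degree-1 vertices 3 and 4 are the ends of a path, so G = P_6. A path has exactly one nontrivial symmetry — reversal — giving Aut(G) of order 2.

2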